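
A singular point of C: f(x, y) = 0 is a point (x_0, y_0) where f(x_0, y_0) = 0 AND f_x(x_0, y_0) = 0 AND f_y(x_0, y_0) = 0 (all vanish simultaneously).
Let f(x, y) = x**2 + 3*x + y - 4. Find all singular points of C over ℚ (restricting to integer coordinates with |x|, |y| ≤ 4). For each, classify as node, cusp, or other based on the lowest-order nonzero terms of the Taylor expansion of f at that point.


No singular points in the scanned grid; C is smooth there.

Compute partial derivatives:
  f_x = 2*x + 3.
  f_y = 1.
f_y = 1 is a nonzero constant, so f_y never vanishes: no point (x, y) can satisfy f = f_x = f_y = 0. In particular no (x, y) ∈ {−4, ..., 4}² is singular; the curve is smooth.


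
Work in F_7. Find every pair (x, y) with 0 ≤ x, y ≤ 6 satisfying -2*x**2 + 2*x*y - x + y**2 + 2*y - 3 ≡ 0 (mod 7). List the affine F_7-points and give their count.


Affine F_7-points: {(0, 1), (0, 4), (2, 3), (2, 5), (4, 1), (4, 3), (6, 2), (6, 5)}; count = 8.

For each of the 49 pairs (x, y) ∈ F_7², evaluate f(x, y) mod 7. Record the zeros.
  x = 0: [0↦4, 1↦0, 2↦5, 3↦5, 4↦0, 5↦4, 6↦3]  zeros at y ∈ {1, 4}
  x = 1: [0↦1, 1↦6, 2↦6, 3↦1, 4↦5, 5↦4, 6↦5]  zeros at y ∈ ∅
  x = 2: [0↦1, 1↦1, 2↦3, 3↦0, 4↦6, 5↦0, 6↦3]  zeros at y ∈ {3, 5}
  x = 3: [0↦4, 1↦6, 2↦3, 3↦2, 4↦3, 5↦6, 6↦4]  zeros at y ∈ ∅
  x = 4: [0↦3, 1↦0, 2↦6, 3↦0, 4↦3, 5↦1, 6↦1]  zeros at y ∈ {1, 3}
  x = 5: [0↦5, 1↦4, 2↦5, 3↦1, 4↦6, 5↦6, 6↦1]  zeros at y ∈ ∅
  x = 6: [0↦3, 1↦4, 2↦0, 3↦5, 4↦5, 5↦0, 6↦4]  zeros at y ∈ {2, 5}
Collecting zeros: affine points = {(0, 1), (0, 4), (2, 3), (2, 5), (4, 1), (4, 3), (6, 2), (6, 5)}.
Total count |C(F_7)_aff| = 8.


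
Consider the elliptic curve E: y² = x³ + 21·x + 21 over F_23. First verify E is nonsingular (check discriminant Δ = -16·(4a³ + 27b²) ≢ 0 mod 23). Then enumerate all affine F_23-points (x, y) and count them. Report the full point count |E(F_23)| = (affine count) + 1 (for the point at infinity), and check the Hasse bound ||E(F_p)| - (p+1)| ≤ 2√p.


Affine points = {(2, 5), (2, 18), (4, 10), (4, 13), (6, 8), (6, 15), (10, 9), (10, 14), (12, 0), (14, 0), (15, 10), (15, 13), (17, 1), (17, 22), (20, 0)}; affine count = 15; |E(F_23)| = 16.

Discriminant check: Δ ∝ 4a³ + 27b² = 4·21³ + 27·21² = 4·9261 + 27·441 ≡ 7 (mod 23). Nonzero ⇒ E is nonsingular.
For each x ∈ F_23, compute rhs = x³ + 21·x + 21 mod 23, then count y ∈ F_23 with y² ≡ rhs.
  x = 0: rhs = 21, matching y values: none (0 points).
  x = 1: rhs = 20, matching y values: none (0 points).
  x = 2: rhs = 2, matching y values: 5, 18 (2 points).
  x = 3: rhs = 19, matching y values: none (0 points).
  x = 4: rhs = 8, matching y values: 10, 13 (2 points).
  x = 5: rhs = 21, matching y values: none (0 points).
  x = 6: rhs = 18, matching y values: 8, 15 (2 points).
  x = 7: rhs = 5, matching y values: none (0 points).
  x = 8: rhs = 11, matching y values: none (0 points).
  x = 9: rhs = 19, matching y values: none (0 points).
  x = 10: rhs = 12, matching y values: 9, 14 (2 points).
  x = 11: rhs = 19, matching y values: none (0 points).
  x = 12: rhs = 0, matching y values: 0 (1 points).
  x = 13: rhs = 7, matching y values: none (0 points).
  x = 14: rhs = 0, matching y values: 0 (1 points).
  x = 15: rhs = 8, matching y values: 10, 13 (2 points).
  x = 16: rhs = 14, matching y values: none (0 points).
  x = 17: rhs = 1, matching y values: 1, 22 (2 points).
  x = 18: rhs = 21, matching y values: none (0 points).
  x = 19: rhs = 11, matching y values: none (0 points).
  x = 20: rhs = 0, matching y values: 0 (1 points).
  x = 21: rhs = 17, matching y values: none (0 points).
  x = 22: rhs = 22, matching y values: none (0 points).
Total affine count: 15.
Full point count |E(F_23)| = 15 + 1 = 16.
Hasse bound: |16 − (23+1)| = |-8| = 8 ≤ 2√23 ≈ 9.5917 ✓.


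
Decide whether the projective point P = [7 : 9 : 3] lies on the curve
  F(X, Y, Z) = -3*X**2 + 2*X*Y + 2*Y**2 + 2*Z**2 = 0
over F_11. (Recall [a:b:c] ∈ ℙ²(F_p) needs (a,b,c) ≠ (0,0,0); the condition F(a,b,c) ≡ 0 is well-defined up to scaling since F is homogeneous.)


F(7,9,3) ≡ 5 (mod 11); P is NOT on the curve.

Evaluate F(7, 9, 3) term-by-term (mod 11).
  -3*X**2 ↦ -3·49·1·1 = -147
  2*X*Y ↦ 2·7·9·1 = 126
  2*Y**2 ↦ 2·1·81·1 = 162
  2*Z**2 ↦ 2·1·1·9 = 18
Sum: F(7, 9, 3) = (-147) + (126) + (162) + (18) = 159.
Reducing mod 11: 159 ≡ 5 (mod 11).
Since F(a, b, c) ≡ 5 ≠ 0 (mod 11), P does NOT lie on the curve.


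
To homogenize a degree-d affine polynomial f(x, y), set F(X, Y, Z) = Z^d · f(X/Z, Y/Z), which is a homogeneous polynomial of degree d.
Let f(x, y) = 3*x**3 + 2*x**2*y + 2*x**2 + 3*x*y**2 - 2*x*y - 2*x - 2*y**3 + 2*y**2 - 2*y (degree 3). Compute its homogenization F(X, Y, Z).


F(X, Y, Z) = 3*X**3 + 2*X**2*Y + 2*X**2*Z + 3*X*Y**2 - 2*X*Y*Z - 2*X*Z**2 - 2*Y**3 + 2*Y**2*Z - 2*Y*Z**2

deg(f) = 3.
Substitute x = X/Z, y = Y/Z into f, then multiply by Z^3.
  monomial 3·x^3·y^0 ↦ 3·X^3·Y^0·Z^0.
  monomial 2·x^2·y^1 ↦ 2·X^2·Y^1·Z^0.
  monomial 2·x^2·y^0 ↦ 2·X^2·Y^0·Z^1.
  monomial 3·x^1·y^2 ↦ 3·X^1·Y^2·Z^0.
  monomial -2·x^1·y^1 ↦ -2·X^1·Y^1·Z^1.
  monomial -2·x^1·y^0 ↦ -2·X^1·Y^0·Z^2.
  monomial -2·x^0·y^3 ↦ -2·X^0·Y^3·Z^0.
  monomial 2·x^0·y^2 ↦ 2·X^0·Y^2·Z^1.
  monomial -2·x^0·y^1 ↦ -2·X^0·Y^1·Z^2.
Collecting: F(X, Y, Z) = 3*X**3 + 2*X**2*Y + 2*X**2*Z + 3*X*Y**2 - 2*X*Y*Z - 2*X*Z**2 - 2*Y**3 + 2*Y**2*Z - 2*Y*Z**2.


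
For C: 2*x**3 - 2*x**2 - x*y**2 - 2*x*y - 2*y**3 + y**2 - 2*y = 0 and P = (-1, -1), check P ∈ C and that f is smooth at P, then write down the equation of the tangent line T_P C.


Tangent line at P: 11*x - 10*y + 1 = 0.

Step 1: f(-1, -1) = 0, so P lies on C.
Step 2: partial derivatives
  f_x(x, y) = 6*x**2 - 4*x - y**2 - 2*y, f_y(x, y) = -2*x*y - 2*x - 6*y**2 + 2*y - 2.
  f_x(P) = 11, f_y(P) = -10 (gradient nonzero, so P is smooth).
Step 3: tangent line at P: 11·(x − -1) + -10·(y − -1) = 0.
Expanding: 11*x - 10*y + 1 = 0.


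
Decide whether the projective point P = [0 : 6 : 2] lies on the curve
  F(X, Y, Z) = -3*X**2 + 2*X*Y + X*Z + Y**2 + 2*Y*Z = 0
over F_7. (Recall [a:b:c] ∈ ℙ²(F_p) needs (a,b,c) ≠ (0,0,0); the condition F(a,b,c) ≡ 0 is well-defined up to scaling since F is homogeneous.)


F(0,6,2) ≡ 4 (mod 7); P is NOT on the curve.

Evaluate F(0, 6, 2) term-by-term (mod 7).
  -3*X**2 ↦ -3·0·1·1 = 0
  2*X*Y ↦ 2·0·6·1 = 0
  X*Z ↦ 1·0·1·2 = 0
  Y**2 ↦ 1·1·36·1 = 36
  2*Y*Z ↦ 2·1·6·2 = 24
Sum: F(0, 6, 2) = (0) + (0) + (0) + (36) + (24) = 60.
Reducing mod 7: 60 ≡ 4 (mod 7).
Since F(a, b, c) ≡ 4 ≠ 0 (mod 7), P does NOT lie on the curve.


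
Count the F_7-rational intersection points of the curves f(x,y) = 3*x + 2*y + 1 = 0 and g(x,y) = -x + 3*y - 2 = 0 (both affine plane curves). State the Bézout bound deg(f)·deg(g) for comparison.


Common zeros: {(0, 3)}; count = 1; Bézout bound = 1.

deg(f) = 1, deg(g) = 1, so Bézout bound = 1.
Scan x ∈ F_7. For each x, list the y ∈ F_7 with f(x, y) ≡ 0 and those with g(x, y) ≡ 0 (mod 7); the common zeros in that column are the intersection.
  x = 0: f ≡ 0 at y ∈ {3}; g ≡ 0 at y ∈ {3}; common: {3}.
  x = 1: f ≡ 0 at y ∈ {5}; g ≡ 0 at y ∈ {1}; common: ∅.
  x = 2: f ≡ 0 at y ∈ {0}; g ≡ 0 at y ∈ {6}; common: ∅.
  x = 3: f ≡ 0 at y ∈ {2}; g ≡ 0 at y ∈ {4}; common: ∅.
  x = 4: f ≡ 0 at y ∈ {4}; g ≡ 0 at y ∈ {2}; common: ∅.
  x = 5: f ≡ 0 at y ∈ {6}; g ≡ 0 at y ∈ {0}; common: ∅.
  x = 6: f ≡ 0 at y ∈ {1}; g ≡ 0 at y ∈ {5}; common: ∅.
Collecting: common zeros = {(0, 3)}, so the count is 1.
Comparison with the Bézout bound: 1 ≤ 1 = deg(f)·deg(g), as expected for curves with no common component (the bound is attained).


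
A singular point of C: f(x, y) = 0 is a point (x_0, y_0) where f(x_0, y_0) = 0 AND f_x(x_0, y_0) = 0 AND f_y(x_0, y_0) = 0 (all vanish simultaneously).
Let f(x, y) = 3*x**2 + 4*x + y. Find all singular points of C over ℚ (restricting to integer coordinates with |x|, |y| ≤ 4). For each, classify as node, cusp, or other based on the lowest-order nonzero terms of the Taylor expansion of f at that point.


No singular points in the scanned grid; C is smooth there.

Compute partial derivatives:
  f_x = 6*x + 4.
  f_y = 1.
f_y = 1 is a nonzero constant, so f_y never vanishes: no point (x, y) can satisfy f = f_x = f_y = 0. In particular no (x, y) ∈ {−4, ..., 4}² is singular; the curve is smooth.


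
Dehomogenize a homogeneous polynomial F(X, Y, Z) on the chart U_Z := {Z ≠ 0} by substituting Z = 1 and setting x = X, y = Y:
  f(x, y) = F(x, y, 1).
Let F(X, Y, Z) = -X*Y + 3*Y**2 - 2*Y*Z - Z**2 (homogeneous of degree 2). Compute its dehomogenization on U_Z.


f(x, y) = -x*y + 3*y**2 - 2*y - 1

On U_Z we set Z = 1. Each monomial c·X^i·Y^j·Z^k in F becomes c·x^i·y^j·1^k = c·x^i·y^j.
Substituting Z = 1: F(X, Y, 1) = -x*y + 3*y**2 - 2*y - 1.
Note: deg(f) ≤ deg(F) = 2; strict inequality happens when F is divisible by Z (lost terms).


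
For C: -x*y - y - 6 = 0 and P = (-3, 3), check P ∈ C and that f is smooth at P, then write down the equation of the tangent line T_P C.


Tangent line at P: -3*x + 2*y - 15 = 0.

Step 1: f(-3, 3) = 0, so P lies on C.
Step 2: partial derivatives
  f_x(x, y) = -y, f_y(x, y) = -x - 1.
  f_x(P) = -3, f_y(P) = 2 (gradient nonzero, so P is smooth).
Step 3: tangent line at P: -3·(x − -3) + 2·(y − 3) = 0.
Expanding: -3*x + 2*y - 15 = 0.


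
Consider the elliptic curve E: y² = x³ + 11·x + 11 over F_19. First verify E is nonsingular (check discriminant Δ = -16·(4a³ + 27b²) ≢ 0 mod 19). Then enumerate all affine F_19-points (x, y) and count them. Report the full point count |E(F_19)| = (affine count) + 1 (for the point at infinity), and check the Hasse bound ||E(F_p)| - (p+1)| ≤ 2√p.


Affine points = {(0, 7), (0, 12), (1, 2), (1, 17), (4, 9), (4, 10), (5, 1), (5, 18), (10, 0), (11, 0), (12, 3), (12, 16), (15, 6), (15, 13), (17, 0)}; affine count = 15; |E(F_19)| = 16.

Discriminant check: Δ ∝ 4a³ + 27b² = 4·11³ + 27·11² = 4·1331 + 27·121 ≡ 3 (mod 19). Nonzero ⇒ E is nonsingular.
For each x ∈ F_19, compute rhs = x³ + 11·x + 11 mod 19, then count y ∈ F_19 with y² ≡ rhs.
  x = 0: rhs = 11, matching y values: 7, 12 (2 points).
  x = 1: rhs = 4, matching y values: 2, 17 (2 points).
  x = 2: rhs = 3, matching y values: none (0 points).
  x = 3: rhs = 14, matching y values: none (0 points).
  x = 4: rhs = 5, matching y values: 9, 10 (2 points).
  x = 5: rhs = 1, matching y values: 1, 18 (2 points).
  x = 6: rhs = 8, matching y values: none (0 points).
  x = 7: rhs = 13, matching y values: none (0 points).
  x = 8: rhs = 3, matching y values: none (0 points).
  x = 9: rhs = 3, matching y values: none (0 points).
  x = 10: rhs = 0, matching y values: 0 (1 points).
  x = 11: rhs = 0, matching y values: 0 (1 points).
  x = 12: rhs = 9, matching y values: 3, 16 (2 points).
  x = 13: rhs = 14, matching y values: none (0 points).
  x = 14: rhs = 2, matching y values: none (0 points).
  x = 15: rhs = 17, matching y values: 6, 13 (2 points).
  x = 16: rhs = 8, matching y values: none (0 points).
  x = 17: rhs = 0, matching y values: 0 (1 points).
  x = 18: rhs = 18, matching y values: none (0 points).
Total affine count: 15.
Full point count |E(F_19)| = 15 + 1 = 16.
Hasse bound: |16 − (19+1)| = |-4| = 4 ≤ 2√19 ≈ 8.7178 ✓.


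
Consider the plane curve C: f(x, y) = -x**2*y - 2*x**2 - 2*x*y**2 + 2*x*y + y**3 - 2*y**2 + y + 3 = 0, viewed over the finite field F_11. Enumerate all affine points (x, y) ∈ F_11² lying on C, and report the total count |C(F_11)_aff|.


Affine F_11-points: {(1, 1), (2, 4), (3, 3), (3, 6), (3, 10), (4, 10), (5, 4), (6, 6), (7, 9), (10, 1), (10, 3), (10, 7)}; count = 12.

For each of the 121 pairs (x, y) ∈ F_11², evaluate f(x, y) mod 11. Record the zeros.
  x = 0: [0↦3, 1↦3, 2↦5, 3↦4, 4↦6, 5↦6, 6↦10, 7↦2, 8↦10, 9↦7, 10↦10]  zeros at y ∈ ∅
  x = 1: [0↦1, 1↦0, 2↦8, 3↦9, 4↦9, 5↦3, 6↦8, 7↦8, 8↦9, 9↦6, 10↦5]  zeros at y ∈ {1}
  x = 2: [0↦6, 1↦2, 2↦3, 3↦4, 4↦0, 5↦8, 6↦1, 7↦7, 8↦10, 9↦5, 10↦9]  zeros at y ∈ {4}
  x = 3: [0↦7, 1↦9, 2↦1, 3↦0, 4↦1, 5↦10, 6↦0, 7↦10, 8↦2, 9↦4, 10↦0]  zeros at y ∈ {3, 6, 10}
  x = 4: [0↦4, 1↦10, 2↦2, 3↦8, 4↦1, 5↦9, 6↦5, 7↦6, 8↦7, 9↦3, 10↦0]  zeros at y ∈ {10}
  x = 5: [0↦8, 1↦5, 2↦6, 3↦6, 4↦0, 5↦5, 6↦5, 7↦6, 8↦3, 9↦2, 10↦9]  zeros at y ∈ {4}
  x = 6: [0↦8, 1↦5, 2↦2, 3↦5, 4↦9, 5↦9, 6↦0, 7↦10, 8↦1, 9↦1, 10↦5]  zeros at y ∈ {6}
  x = 7: [0↦4, 1↦10, 2↦1, 3↦5, 4↦6, 5↦10, 6↦1, 7↦7, 8↦1, 9↦0, 10↦10]  zeros at y ∈ {9}
  x = 8: [0↦7, 1↦9, 2↦3, 3↦6, 4↦2, 5↦8, 6↦8, 7↦8, 8↦3, 9↦10, 10↦2]  zeros at y ∈ ∅
  x = 9: [0↦6, 1↦2, 2↦8, 3↦8, 4↦8, 5↦3, 6↦10, 7↦2, 8↦7, 9↦9, 10↦3]  zeros at y ∈ ∅
  x = 10: [0↦1, 1↦0, 2↦5, 3↦0, 4↦2, 5↦6, 6↦7, 7↦0, 8↦2, 9↦8, 10↦2]  zeros at y ∈ {1, 3, 7}
Collecting zeros: affine points = {(1, 1), (2, 4), (3, 3), (3, 6), (3, 10), (4, 10), (5, 4), (6, 6), (7, 9), (10, 1), (10, 3), (10, 7)}.
Total count |C(F_11)_aff| = 12.


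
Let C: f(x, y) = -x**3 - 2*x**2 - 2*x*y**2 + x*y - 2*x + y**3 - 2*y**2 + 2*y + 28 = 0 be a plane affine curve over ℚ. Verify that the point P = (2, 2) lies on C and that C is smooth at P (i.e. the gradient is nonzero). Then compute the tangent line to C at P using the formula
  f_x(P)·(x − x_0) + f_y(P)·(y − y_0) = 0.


Tangent line at P: -28*x - 8*y + 72 = 0.

Step 1: f(2, 2) = 0, so P lies on C.
Step 2: partial derivatives
  f_x(x, y) = -3*x**2 - 4*x - 2*y**2 + y - 2, f_y(x, y) = -4*x*y + x + 3*y**2 - 4*y + 2.
  f_x(P) = -28, f_y(P) = -8 (gradient nonzero, so P is smooth).
Step 3: tangent line at P: -28·(x − 2) + -8·(y − 2) = 0.
Expanding: -28*x - 8*y + 72 = 0.


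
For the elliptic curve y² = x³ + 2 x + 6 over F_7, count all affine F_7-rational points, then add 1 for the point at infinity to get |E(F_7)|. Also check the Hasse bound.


Affine points = {(1, 3), (1, 4), (2, 2), (2, 5), (3, 2), (3, 5), (4, 1), (4, 6), (5, 1), (5, 6)}; affine count = 10; |E(F_7)| = 11.

Discriminant check: Δ ∝ 4a³ + 27b² = 4·2³ + 27·6² = 4·8 + 27·36 ≡ 3 (mod 7). Nonzero ⇒ E is nonsingular.
For each x ∈ F_7, compute rhs = x³ + 2·x + 6 mod 7, then count y ∈ F_7 with y² ≡ rhs.
  x = 0: rhs = 6, matching y values: none (0 points).
  x = 1: rhs = 2, matching y values: 3, 4 (2 points).
  x = 2: rhs = 4, matching y values: 2, 5 (2 points).
  x = 3: rhs = 4, matching y values: 2, 5 (2 points).
  x = 4: rhs = 1, matching y values: 1, 6 (2 points).
  x = 5: rhs = 1, matching y values: 1, 6 (2 points).
  x = 6: rhs = 3, matching y values: none (0 points).
Total affine count: 10.
Full point count |E(F_7)| = 10 + 1 = 11.
Hasse bound: |11 − (7+1)| = |3| = 3 ≤ 2√7 ≈ 5.2915 ✓.


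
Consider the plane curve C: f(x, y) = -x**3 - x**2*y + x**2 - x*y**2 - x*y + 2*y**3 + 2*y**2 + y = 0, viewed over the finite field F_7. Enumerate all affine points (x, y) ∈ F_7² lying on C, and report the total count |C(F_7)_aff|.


Affine F_7-points: {(0, 0), (1, 0), (1, 4), (1, 6), (2, 1), (2, 3), (3, 1), (3, 2), (4, 4), (5, 2), (5, 5), (6, 4)}; count = 12.

For each of the 49 pairs (x, y) ∈ F_7², evaluate f(x, y) mod 7. Record the zeros.
  x = 0: [0↦0, 1↦5, 2↦5, 3↦5, 4↦3, 5↦4, 6↦6]  zeros at y ∈ {0}
  x = 1: [0↦0, 1↦2, 2↦4, 3↦4, 4↦0, 5↦4, 6↦0]  zeros at y ∈ {0, 4, 6}
  x = 2: [0↦3, 1↦0, 2↦2, 3↦0, 4↦6, 5↦4, 6↦6]  zeros at y ∈ {1, 3}
  x = 3: [0↦3, 1↦0, 2↦0, 3↦1, 4↦1, 5↦5, 6↦4]  zeros at y ∈ {1, 2}
  x = 4: [0↦1, 1↦3, 2↦6, 3↦1, 4↦0, 5↦1, 6↦2]  zeros at y ∈ {4}
  x = 5: [0↦5, 1↦3, 2↦0, 3↦1, 4↦4, 5↦0, 6↦1]  zeros at y ∈ {2, 5}
  x = 6: [0↦2, 1↦1, 2↦4, 3↦2, 4↦0, 5↦3, 6↦2]  zeros at y ∈ {4}
Collecting zeros: affine points = {(0, 0), (1, 0), (1, 4), (1, 6), (2, 1), (2, 3), (3, 1), (3, 2), (4, 4), (5, 2), (5, 5), (6, 4)}.
Total count |C(F_7)_aff| = 12.


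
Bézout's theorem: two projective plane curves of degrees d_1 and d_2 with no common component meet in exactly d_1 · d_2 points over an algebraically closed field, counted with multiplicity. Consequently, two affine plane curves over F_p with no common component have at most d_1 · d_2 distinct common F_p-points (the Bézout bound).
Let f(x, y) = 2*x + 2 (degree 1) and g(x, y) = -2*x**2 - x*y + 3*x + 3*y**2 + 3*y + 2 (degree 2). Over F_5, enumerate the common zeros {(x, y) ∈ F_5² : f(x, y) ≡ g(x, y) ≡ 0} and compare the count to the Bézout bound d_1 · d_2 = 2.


Common zeros: ∅; count = 0; Bézout bound = 2.

deg(f) = 1, deg(g) = 2, so Bézout bound = 2.
Scan x ∈ F_5. For each x, list the y ∈ F_5 with f(x, y) ≡ 0 and those with g(x, y) ≡ 0 (mod 5); the common zeros in that column are the intersection.
  x = 0: f ≡ 0 at y ∈ ∅; g ≡ 0 at y ∈ {2}; common: ∅.
  x = 1: f ≡ 0 at y ∈ ∅; g ≡ 0 at y ∈ ∅; common: ∅.
  x = 2: f ≡ 0 at y ∈ ∅; g ≡ 0 at y ∈ {0, 3}; common: ∅.
  x = 3: f ≡ 0 at y ∈ ∅; g ≡ 0 at y ∈ {2, 3}; common: ∅.
  x = 4: f ≡ 0 at y ∈ {0, 1, 2, 3, 4}; g ≡ 0 at y ∈ ∅; common: ∅.
Collecting: common zeros = ∅, so the count is 0.
Comparison with the Bézout bound: 0 ≤ 2 = deg(f)·deg(g), as expected for curves with no common component (the affine F_5-count falls short of the bound because intersections may lie at infinity, over extension fields, or carry multiplicity).


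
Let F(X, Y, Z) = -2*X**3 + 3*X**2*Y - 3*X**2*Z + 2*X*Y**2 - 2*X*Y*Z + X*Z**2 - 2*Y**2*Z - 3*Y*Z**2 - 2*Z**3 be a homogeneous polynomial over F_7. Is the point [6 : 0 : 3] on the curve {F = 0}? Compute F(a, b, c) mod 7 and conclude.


F(6,0,3) ≡ 0 (mod 7); P is on the curve.

Evaluate F(6, 0, 3) term-by-term (mod 7).
  -2*X**3 ↦ -2·216·1·1 = -432
  3*X**2*Y ↦ 3·36·0·1 = 0
  -3*X**2*Z ↦ -3·36·1·3 = -324
  2*X*Y**2 ↦ 2·6·0·1 = 0
  -2*X*Y*Z ↦ -2·6·0·3 = 0
  X*Z**2 ↦ 1·6·1·9 = 54
  -2*Y**2*Z ↦ -2·1·0·3 = 0
  -3*Y*Z**2 ↦ -3·1·0·9 = 0
  -2*Z**3 ↦ -2·1·1·27 = -54
Sum: F(6, 0, 3) = (-432) + (0) + (-324) + (0) + (0) + (54) + (0) + (0) + (-54) = -756.
Reducing mod 7: -756 ≡ 0 (mod 7).
Since F(a, b, c) ≡ 0 (mod 7), P lies on the curve.


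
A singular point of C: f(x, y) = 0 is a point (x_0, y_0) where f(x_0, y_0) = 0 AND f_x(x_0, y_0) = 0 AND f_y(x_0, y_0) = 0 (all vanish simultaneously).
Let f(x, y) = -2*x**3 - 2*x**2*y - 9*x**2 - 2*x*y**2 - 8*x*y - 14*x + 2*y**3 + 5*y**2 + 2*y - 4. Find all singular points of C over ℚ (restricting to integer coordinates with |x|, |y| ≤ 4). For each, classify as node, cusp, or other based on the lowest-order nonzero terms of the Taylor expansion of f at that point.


Singular points: {(-1, -1)}; classification: node.

Compute partial derivatives:
  f_x = -6*x**2 - 4*x*y - 18*x - 2*y**2 - 8*y - 14.
  f_y = -2*x**2 - 4*x*y - 8*x + 6*y**2 + 10*y + 2.
Scan x_0 ∈ {−4, ..., 4}. For each x_0, f_y(x_0, y) is a polynomial in y; find its integer roots y ∈ {−4, ..., 4}, then test f_x and f at those candidates.
  x = -4: f_y(-4, y) = 6*y**2 + 26*y + 2; no integer root y with |y| ≤ 4.
  x = -3: f_y(-3, y) = 6*y**2 + 22*y + 8; no integer root y with |y| ≤ 4.
  x = -2: f_y(-2, y) = 6*y**2 + 18*y + 10; no integer root y with |y| ≤ 4.
  x = -1: f_y(-1, y) = 6*y**2 + 14*y + 8; vanishes at y ∈ {-1}. (-1, -1): f_x = 0, f = 0 — SINGULAR.
  x = 0: f_y(0, y) = 6*y**2 + 10*y + 2; no integer root y with |y| ≤ 4.
  x = 1: f_y(1, y) = 6*y**2 + 6*y - 8; no integer root y with |y| ≤ 4.
  x = 2: f_y(2, y) = 6*y**2 + 2*y - 22; no integer root y with |y| ≤ 4.
  x = 3: f_y(3, y) = 6*y**2 - 2*y - 40; no integer root y with |y| ≤ 4.
  x = 4: f_y(4, y) = 6*y**2 - 6*y - 62; no integer root y with |y| ≤ 4.
Only singular point on the grid: (-1, -1).
Classify: substitute x = -1 + u, y = -1 + v and expand: f = -2*u**3 - 2*u**2*v - u**2 - 2*u*v**2 + 2*v**3 + v**2.
No constant or linear terms (consistent with a singular point). Quadratic part: -u**2 + v**2. Cubic part: -2*u**3 - 2*u**2*v - 2*u*v**2 + 2*v**3.
The quadratic part v**2 - u**2 = (v − u)(v + u) splits into two distinct linear factors, so there are two distinct tangent lines y − -1 = ±(x − -1) — this is a node (ordinary double point).
Classification: node.


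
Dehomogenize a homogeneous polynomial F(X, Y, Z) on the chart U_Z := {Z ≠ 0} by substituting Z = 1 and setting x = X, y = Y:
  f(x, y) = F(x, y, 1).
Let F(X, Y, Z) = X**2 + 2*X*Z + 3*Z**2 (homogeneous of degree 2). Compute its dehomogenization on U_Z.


f(x, y) = x**2 + 2*x + 3

On U_Z we set Z = 1. Each monomial c·X^i·Y^j·Z^k in F becomes c·x^i·y^j·1^k = c·x^i·y^j.
Substituting Z = 1: F(X, Y, 1) = x**2 + 2*x + 3.
Note: deg(f) ≤ deg(F) = 2; strict inequality happens when F is divisible by Z (lost terms).


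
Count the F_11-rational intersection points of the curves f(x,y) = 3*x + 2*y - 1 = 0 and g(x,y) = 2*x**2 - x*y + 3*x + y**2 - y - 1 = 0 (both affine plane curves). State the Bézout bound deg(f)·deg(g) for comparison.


Common zeros: ∅; count = 0; Bézout bound = 2.

deg(f) = 1, deg(g) = 2, so Bézout bound = 2.
Scan x ∈ F_11. For each x, list the y ∈ F_11 with f(x, y) ≡ 0 and those with g(x, y) ≡ 0 (mod 11); the common zeros in that column are the intersection.
  x = 0: f ≡ 0 at y ∈ {6}; g ≡ 0 at y ∈ {4, 8}; common: ∅.
  x = 1: f ≡ 0 at y ∈ {10}; g ≡ 0 at y ∈ ∅; common: ∅.
  x = 2: f ≡ 0 at y ∈ {3}; g ≡ 0 at y ∈ {1, 2}; common: ∅.
  x = 3: f ≡ 0 at y ∈ {7}; g ≡ 0 at y ∈ {2}; common: ∅.
  x = 4: f ≡ 0 at y ∈ {0}; g ≡ 0 at y ∈ ∅; common: ∅.
  x = 5: f ≡ 0 at y ∈ {4}; g ≡ 0 at y ∈ {3}; common: ∅.
  x = 6: f ≡ 0 at y ∈ {8}; g ≡ 0 at y ∈ {3, 4}; common: ∅.
  x = 7: f ≡ 0 at y ∈ {1}; g ≡ 0 at y ∈ ∅; common: ∅.
  x = 8: f ≡ 0 at y ∈ {5}; g ≡ 0 at y ∈ {1, 8}; common: ∅.
  x = 9: f ≡ 0 at y ∈ {9}; g ≡ 0 at y ∈ ∅; common: ∅.
  x = 10: f ≡ 0 at y ∈ {2}; g ≡ 0 at y ∈ ∅; common: ∅.
Collecting: common zeros = ∅, so the count is 0.
Comparison with the Bézout bound: 0 ≤ 2 = deg(f)·deg(g), as expected for curves with no common component (the affine F_11-count falls short of the bound because intersections may lie at infinity, over extension fields, or carry multiplicity).


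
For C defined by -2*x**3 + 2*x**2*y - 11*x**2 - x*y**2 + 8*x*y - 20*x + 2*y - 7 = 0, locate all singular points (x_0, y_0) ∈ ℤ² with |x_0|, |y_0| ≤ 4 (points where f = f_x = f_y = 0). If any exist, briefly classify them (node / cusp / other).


Singular points: {(-1, 2)}; classification: node.

Compute partial derivatives:
  f_x = -6*x**2 + 4*x*y - 22*x - y**2 + 8*y - 20.
  f_y = 2*x**2 - 2*x*y + 8*x + 2.
Scan x_0 ∈ {−4, ..., 4}. For each x_0, f_y(x_0, y) is a polynomial in y; find its integer roots y ∈ {−4, ..., 4}, then test f_x and f at those candidates.
  x = -4: f_y(-4, y) = 8*y + 2; no integer root y with |y| ≤ 4.
  x = -3: f_y(-3, y) = 6*y - 4; no integer root y with |y| ≤ 4.
  x = -2: f_y(-2, y) = 4*y - 6; no integer root y with |y| ≤ 4.
  x = -1: f_y(-1, y) = 2*y - 4; vanishes at y ∈ {2}. (-1, 2): f_x = 0, f = 0 — SINGULAR.
  x = 0: f_y(0, y) = 2; no integer root y with |y| ≤ 4.
  x = 1: f_y(1, y) = 12 - 2*y; no integer root y with |y| ≤ 4.
  x = 2: f_y(2, y) = 26 - 4*y; no integer root y with |y| ≤ 4.
  x = 3: f_y(3, y) = 44 - 6*y; no integer root y with |y| ≤ 4.
  x = 4: f_y(4, y) = 66 - 8*y; no integer root y with |y| ≤ 4.
Only singular point on the grid: (-1, 2).
Classify: substitute x = -1 + u, y = 2 + v and expand: f = -2*u**3 + 2*u**2*v - u**2 - u*v**2 + v**2.
No constant or linear terms (consistent with a singular point). Quadratic part: -u**2 + v**2. Cubic part: -2*u**3 + 2*u**2*v - u*v**2.
The quadratic part v**2 - u**2 = (v − u)(v + u) splits into two distinct linear factors, so there are two distinct tangent lines y − 2 = ±(x − -1) — this is a node (ordinary double point).
Classification: node.


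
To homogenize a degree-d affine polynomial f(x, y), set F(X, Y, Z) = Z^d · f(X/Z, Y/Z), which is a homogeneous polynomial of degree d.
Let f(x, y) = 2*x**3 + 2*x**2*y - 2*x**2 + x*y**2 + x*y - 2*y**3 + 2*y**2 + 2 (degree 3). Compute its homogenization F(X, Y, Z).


F(X, Y, Z) = 2*X**3 + 2*X**2*Y - 2*X**2*Z + X*Y**2 + X*Y*Z - 2*Y**3 + 2*Y**2*Z + 2*Z**3

deg(f) = 3.
Substitute x = X/Z, y = Y/Z into f, then multiply by Z^3.
  monomial 2·x^3·y^0 ↦ 2·X^3·Y^0·Z^0.
  monomial 2·x^2·y^1 ↦ 2·X^2·Y^1·Z^0.
  monomial -2·x^2·y^0 ↦ -2·X^2·Y^0·Z^1.
  monomial 1·x^1·y^2 ↦ 1·X^1·Y^2·Z^0.
  monomial 1·x^1·y^1 ↦ 1·X^1·Y^1·Z^1.
  monomial -2·x^0·y^3 ↦ -2·X^0·Y^3·Z^0.
  monomial 2·x^0·y^2 ↦ 2·X^0·Y^2·Z^1.
  monomial 2·x^0·y^0 ↦ 2·X^0·Y^0·Z^3.
Collecting: F(X, Y, Z) = 2*X**3 + 2*X**2*Y - 2*X**2*Z + X*Y**2 + X*Y*Z - 2*Y**3 + 2*Y**2*Z + 2*Z**3.


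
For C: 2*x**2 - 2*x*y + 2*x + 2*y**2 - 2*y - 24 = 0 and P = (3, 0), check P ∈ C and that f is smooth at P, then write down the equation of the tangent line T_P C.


Tangent line at P: 14*x - 8*y - 42 = 0.

Step 1: f(3, 0) = 0, so P lies on C.
Step 2: partial derivatives
  f_x(x, y) = 4*x - 2*y + 2, f_y(x, y) = -2*x + 4*y - 2.
  f_x(P) = 14, f_y(P) = -8 (gradient nonzero, so P is smooth).
Step 3: tangent line at P: 14·(x − 3) + -8·(y − 0) = 0.
Expanding: 14*x - 8*y - 42 = 0.


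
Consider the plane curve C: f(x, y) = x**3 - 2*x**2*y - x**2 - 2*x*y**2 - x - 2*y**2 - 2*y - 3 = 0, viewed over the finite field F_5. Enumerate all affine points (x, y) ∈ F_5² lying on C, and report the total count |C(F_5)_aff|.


Affine F_5-points: {(0, 2), (2, 2), (2, 3), (3, 2), (3, 3), (4, 4)}; count = 6.

For each of the 25 pairs (x, y) ∈ F_5², evaluate f(x, y) mod 5. Record the zeros.
  x = 0: [0↦2, 1↦3, 2↦0, 3↦3, 4↦2]  zeros at y ∈ {2}
  x = 1: [0↦1, 1↦3, 2↦2, 3↦3, 4↦1]  zeros at y ∈ ∅
  x = 2: [0↦4, 1↦3, 2↦0, 3↦0, 4↦3]  zeros at y ∈ {2, 3}
  x = 3: [0↦2, 1↦4, 2↦0, 3↦0, 4↦4]  zeros at y ∈ {2, 3}
  x = 4: [0↦1, 1↦2, 2↦3, 3↦4, 4↦0]  zeros at y ∈ {4}
Collecting zeros: affine points = {(0, 2), (2, 2), (2, 3), (3, 2), (3, 3), (4, 4)}.
Total count |C(F_5)_aff| = 6.


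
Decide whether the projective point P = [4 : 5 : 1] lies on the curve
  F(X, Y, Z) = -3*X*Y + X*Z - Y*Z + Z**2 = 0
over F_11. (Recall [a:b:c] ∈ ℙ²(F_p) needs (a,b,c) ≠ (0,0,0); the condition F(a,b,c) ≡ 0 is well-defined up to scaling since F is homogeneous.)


F(4,5,1) ≡ 6 (mod 11); P is NOT on the curve.

Evaluate F(4, 5, 1) term-by-term (mod 11).
  -3*X*Y ↦ -3·4·5·1 = -60
  X*Z ↦ 1·4·1·1 = 4
  -Y*Z ↦ -1·1·5·1 = -5
  Z**2 ↦ 1·1·1·1 = 1
Sum: F(4, 5, 1) = (-60) + (4) + (-5) + (1) = -60.
Reducing mod 11: -60 ≡ 6 (mod 11).
Since F(a, b, c) ≡ 6 ≠ 0 (mod 11), P does NOT lie on the curve.


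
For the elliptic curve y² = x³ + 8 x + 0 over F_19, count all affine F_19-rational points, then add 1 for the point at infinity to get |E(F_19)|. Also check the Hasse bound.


Affine points = {(0, 0), (1, 3), (1, 16), (2, 9), (2, 10), (4, 1), (4, 18), (6, 6), (6, 13), (7, 0), (8, 5), (8, 14), (10, 4), (10, 15), (12, 0), (14, 5), (14, 14), (16, 5), (16, 14)}; affine count = 19; |E(F_19)| = 20.

Discriminant check: Δ ∝ 4a³ + 27b² = 4·8³ + 27·0² = 4·512 + 27·0 ≡ 15 (mod 19). Nonzero ⇒ E is nonsingular.
For each x ∈ F_19, compute rhs = x³ + 8·x + 0 mod 19, then count y ∈ F_19 with y² ≡ rhs.
  x = 0: rhs = 0, matching y values: 0 (1 points).
  x = 1: rhs = 9, matching y values: 3, 16 (2 points).
  x = 2: rhs = 5, matching y values: 9, 10 (2 points).
  x = 3: rhs = 13, matching y values: none (0 points).
  x = 4: rhs = 1, matching y values: 1, 18 (2 points).
  x = 5: rhs = 13, matching y values: none (0 points).
  x = 6: rhs = 17, matching y values: 6, 13 (2 points).
  x = 7: rhs = 0, matching y values: 0 (1 points).
  x = 8: rhs = 6, matching y values: 5, 14 (2 points).
  x = 9: rhs = 3, matching y values: none (0 points).
  x = 10: rhs = 16, matching y values: 4, 15 (2 points).
  x = 11: rhs = 13, matching y values: none (0 points).
  x = 12: rhs = 0, matching y values: 0 (1 points).
  x = 13: rhs = 2, matching y values: none (0 points).
  x = 14: rhs = 6, matching y values: 5, 14 (2 points).
  x = 15: rhs = 18, matching y values: none (0 points).
  x = 16: rhs = 6, matching y values: 5, 14 (2 points).
  x = 17: rhs = 14, matching y values: none (0 points).
  x = 18: rhs = 10, matching y values: none (0 points).
Total affine count: 19.
Full point count |E(F_19)| = 19 + 1 = 20.
Hasse bound: |20 − (19+1)| = |0| = 0 ≤ 2√19 ≈ 8.7178 ✓.


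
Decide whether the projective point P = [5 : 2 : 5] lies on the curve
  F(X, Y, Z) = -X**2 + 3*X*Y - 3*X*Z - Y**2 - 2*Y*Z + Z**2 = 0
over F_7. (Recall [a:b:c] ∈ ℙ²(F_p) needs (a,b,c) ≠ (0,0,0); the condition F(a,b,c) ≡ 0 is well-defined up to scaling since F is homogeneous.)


F(5,2,5) ≡ 1 (mod 7); P is NOT on the curve.

Evaluate F(5, 2, 5) term-by-term (mod 7).
  -X**2 ↦ -1·25·1·1 = -25
  3*X*Y ↦ 3·5·2·1 = 30
  -3*X*Z ↦ -3·5·1·5 = -75
  -Y**2 ↦ -1·1·4·1 = -4
  -2*Y*Z ↦ -2·1·2·5 = -20
  Z**2 ↦ 1·1·1·25 = 25
Sum: F(5, 2, 5) = (-25) + (30) + (-75) + (-4) + (-20) + (25) = -69.
Reducing mod 7: -69 ≡ 1 (mod 7).
Since F(a, b, c) ≡ 1 ≠ 0 (mod 7), P does NOT lie on the curve.


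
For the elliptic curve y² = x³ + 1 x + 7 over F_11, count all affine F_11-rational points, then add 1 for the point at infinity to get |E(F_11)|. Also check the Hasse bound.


Affine points = {(1, 3), (1, 8), (3, 2), (3, 9), (4, 3), (4, 8), (5, 4), (5, 7), (6, 3), (6, 8), (7, 4), (7, 7), (10, 4), (10, 7)}; affine count = 14; |E(F_11)| = 15.

Discriminant check: Δ ∝ 4a³ + 27b² = 4·1³ + 27·7² = 4·1 + 27·49 ≡ 7 (mod 11). Nonzero ⇒ E is nonsingular.
For each x ∈ F_11, compute rhs = x³ + 1·x + 7 mod 11, then count y ∈ F_11 with y² ≡ rhs.
  x = 0: rhs = 7, matching y values: none (0 points).
  x = 1: rhs = 9, matching y values: 3, 8 (2 points).
  x = 2: rhs = 6, matching y values: none (0 points).
  x = 3: rhs = 4, matching y values: 2, 9 (2 points).
  x = 4: rhs = 9, matching y values: 3, 8 (2 points).
  x = 5: rhs = 5, matching y values: 4, 7 (2 points).
  x = 6: rhs = 9, matching y values: 3, 8 (2 points).
  x = 7: rhs = 5, matching y values: 4, 7 (2 points).
  x = 8: rhs = 10, matching y values: none (0 points).
  x = 9: rhs = 8, matching y values: none (0 points).
  x = 10: rhs = 5, matching y values: 4, 7 (2 points).
Total affine count: 14.
Full point count |E(F_11)| = 14 + 1 = 15.
Hasse bound: |15 − (11+1)| = |3| = 3 ≤ 2√11 ≈ 6.6332 ✓.


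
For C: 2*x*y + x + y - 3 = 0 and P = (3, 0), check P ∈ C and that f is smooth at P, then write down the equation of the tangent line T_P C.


Tangent line at P: x + 7*y - 3 = 0.

Step 1: f(3, 0) = 0, so P lies on C.
Step 2: partial derivatives
  f_x(x, y) = 2*y + 1, f_y(x, y) = 2*x + 1.
  f_x(P) = 1, f_y(P) = 7 (gradient nonzero, so P is smooth).
Step 3: tangent line at P: 1·(x − 3) + 7·(y − 0) = 0.
Expanding: x + 7*y - 3 = 0.


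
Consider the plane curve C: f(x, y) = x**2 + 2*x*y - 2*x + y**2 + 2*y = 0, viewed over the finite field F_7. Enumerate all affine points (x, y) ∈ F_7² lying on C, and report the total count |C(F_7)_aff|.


Affine F_7-points: {(0, 0), (0, 5), (2, 0), (2, 1), (5, 1), (6, 2), (6, 5)}; count = 7.

For each of the 49 pairs (x, y) ∈ F_7², evaluate f(x, y) mod 7. Record the zeros.
  x = 0: [0↦0, 1↦3, 2↦1, 3↦1, 4↦3, 5↦0, 6↦6]  zeros at y ∈ {0, 5}
  x = 1: [0↦6, 1↦4, 2↦4, 3↦6, 4↦3, 5↦2, 6↦3]  zeros at y ∈ ∅
  x = 2: [0↦0, 1↦0, 2↦2, 3↦6, 4↦5, 5↦6, 6↦2]  zeros at y ∈ {0, 1}
  x = 3: [0↦3, 1↦5, 2↦2, 3↦1, 4↦2, 5↦5, 6↦3]  zeros at y ∈ ∅
  x = 4: [0↦1, 1↦5, 2↦4, 3↦5, 4↦1, 5↦6, 6↦6]  zeros at y ∈ ∅
  x = 5: [0↦1, 1↦0, 2↦1, 3↦4, 4↦2, 5↦2, 6↦4]  zeros at y ∈ {1}
  x = 6: [0↦3, 1↦4, 2↦0, 3↦5, 4↦5, 5↦0, 6↦4]  zeros at y ∈ {2, 5}
Collecting zeros: affine points = {(0, 0), (0, 5), (2, 0), (2, 1), (5, 1), (6, 2), (6, 5)}.
Total count |C(F_7)_aff| = 7.


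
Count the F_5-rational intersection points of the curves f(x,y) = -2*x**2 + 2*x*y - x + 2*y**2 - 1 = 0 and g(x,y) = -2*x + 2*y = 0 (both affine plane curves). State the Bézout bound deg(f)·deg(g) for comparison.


Common zeros: {(1, 1), (2, 2)}; count = 2; Bézout bound = 2.

deg(f) = 2, deg(g) = 1, so Bézout bound = 2.
Scan x ∈ F_5. For each x, list the y ∈ F_5 with f(x, y) ≡ 0 and those with g(x, y) ≡ 0 (mod 5); the common zeros in that column are the intersection.
  x = 0: f ≡ 0 at y ∈ ∅; g ≡ 0 at y ∈ {0}; common: ∅.
  x = 1: f ≡ 0 at y ∈ {1, 3}; g ≡ 0 at y ∈ {1}; common: {1}.
  x = 2: f ≡ 0 at y ∈ {1, 2}; g ≡ 0 at y ∈ {2}; common: {2}.
  x = 3: f ≡ 0 at y ∈ ∅; g ≡ 0 at y ∈ {3}; common: ∅.
  x = 4: f ≡ 0 at y ∈ {3}; g ≡ 0 at y ∈ {4}; common: ∅.
Collecting: common zeros = {(1, 1), (2, 2)}, so the count is 2.
Comparison with the Bézout bound: 2 ≤ 2 = deg(f)·deg(g), as expected for curves with no common component (the bound is attained).


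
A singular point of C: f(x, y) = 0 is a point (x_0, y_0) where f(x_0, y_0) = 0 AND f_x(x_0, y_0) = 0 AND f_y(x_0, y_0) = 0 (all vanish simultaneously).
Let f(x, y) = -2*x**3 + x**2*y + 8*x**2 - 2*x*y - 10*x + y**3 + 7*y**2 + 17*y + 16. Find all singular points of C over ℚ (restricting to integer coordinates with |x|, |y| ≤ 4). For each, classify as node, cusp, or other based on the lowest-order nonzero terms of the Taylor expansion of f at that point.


Singular points: {(1, -2)}; classification: cusp.

Compute partial derivatives:
  f_x = -6*x**2 + 2*x*y + 16*x - 2*y - 10.
  f_y = x**2 - 2*x + 3*y**2 + 14*y + 17.
Scan x_0 ∈ {−4, ..., 4}. For each x_0, f_y(x_0, y) is a polynomial in y; find its integer roots y ∈ {−4, ..., 4}, then test f_x and f at those candidates.
  x = -4: f_y(-4, y) = 3*y**2 + 14*y + 41; no integer root y with |y| ≤ 4.
  x = -3: f_y(-3, y) = 3*y**2 + 14*y + 32; no integer root y with |y| ≤ 4.
  x = -2: f_y(-2, y) = 3*y**2 + 14*y + 25; no integer root y with |y| ≤ 4.
  x = -1: f_y(-1, y) = 3*y**2 + 14*y + 20; no integer root y with |y| ≤ 4.
  x = 0: f_y(0, y) = 3*y**2 + 14*y + 17; no integer root y with |y| ≤ 4.
  x = 1: f_y(1, y) = 3*y**2 + 14*y + 16; vanishes at y ∈ {-2}. (1, -2): f_x = 0, f = 0 — SINGULAR.
  x = 2: f_y(2, y) = 3*y**2 + 14*y + 17; no integer root y with |y| ≤ 4.
  x = 3: f_y(3, y) = 3*y**2 + 14*y + 20; no integer root y with |y| ≤ 4.
  x = 4: f_y(4, y) = 3*y**2 + 14*y + 25; no integer root y with |y| ≤ 4.
Only singular point on the grid: (1, -2).
Classify: substitute x = 1 + u, y = -2 + v and expand: f = -2*u**3 + u**2*v + v**3 + v**2.
No constant or linear terms (consistent with a singular point). Quadratic part: v**2. Cubic part: -2*u**3 + u**2*v + v**3.
The quadratic part v**2 is a perfect square, so there is a single (double) tangent line v = 0, i.e. y = -2. Restricting the cubic part to that line (v = 0) leaves -2*u**3 ≠ 0, so f is not divisible by v and the branch is v² ≈ 2*u**3 to lowest order — this is a cusp.
Classification: cusp.


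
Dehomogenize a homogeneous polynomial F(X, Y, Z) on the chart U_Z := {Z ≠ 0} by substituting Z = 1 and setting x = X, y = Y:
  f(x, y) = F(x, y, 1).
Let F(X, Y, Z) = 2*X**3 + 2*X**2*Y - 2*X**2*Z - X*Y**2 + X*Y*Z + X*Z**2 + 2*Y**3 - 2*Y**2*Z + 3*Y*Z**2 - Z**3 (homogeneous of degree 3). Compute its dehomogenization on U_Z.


f(x, y) = 2*x**3 + 2*x**2*y - 2*x**2 - x*y**2 + x*y + x + 2*y**3 - 2*y**2 + 3*y - 1

On U_Z we set Z = 1. Each monomial c·X^i·Y^j·Z^k in F becomes c·x^i·y^j·1^k = c·x^i·y^j.
Substituting Z = 1: F(X, Y, 1) = 2*x**3 + 2*x**2*y - 2*x**2 - x*y**2 + x*y + x + 2*y**3 - 2*y**2 + 3*y - 1.
Note: deg(f) ≤ deg(F) = 3; strict inequality happens when F is divisible by Z (lost terms).


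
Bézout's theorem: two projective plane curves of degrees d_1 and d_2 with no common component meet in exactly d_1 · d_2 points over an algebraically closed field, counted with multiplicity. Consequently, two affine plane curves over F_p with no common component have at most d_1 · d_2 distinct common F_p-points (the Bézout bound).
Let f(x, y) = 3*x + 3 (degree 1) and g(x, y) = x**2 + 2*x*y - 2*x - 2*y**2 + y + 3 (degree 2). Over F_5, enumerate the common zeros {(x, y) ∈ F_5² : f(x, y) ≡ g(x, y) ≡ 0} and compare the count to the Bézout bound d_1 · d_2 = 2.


Common zeros: {(4, 3), (4, 4)}; count = 2; Bézout bound = 2.

deg(f) = 1, deg(g) = 2, so Bézout bound = 2.
Scan x ∈ F_5. For each x, list the y ∈ F_5 with f(x, y) ≡ 0 and those with g(x, y) ≡ 0 (mod 5); the common zeros in that column are the intersection.
  x = 0: f ≡ 0 at y ∈ ∅; g ≡ 0 at y ∈ {4}; common: ∅.
  x = 1: f ≡ 0 at y ∈ ∅; g ≡ 0 at y ∈ {2}; common: ∅.
  x = 2: f ≡ 0 at y ∈ ∅; g ≡ 0 at y ∈ {2, 3}; common: ∅.
  x = 3: f ≡ 0 at y ∈ ∅; g ≡ 0 at y ∈ ∅; common: ∅.
  x = 4: f ≡ 0 at y ∈ {0, 1, 2, 3, 4}; g ≡ 0 at y ∈ {3, 4}; common: {3, 4}.
Collecting: common zeros = {(4, 3), (4, 4)}, so the count is 2.
Comparison with the Bézout bound: 2 ≤ 2 = deg(f)·deg(g), as expected for curves with no common component (the bound is attained).


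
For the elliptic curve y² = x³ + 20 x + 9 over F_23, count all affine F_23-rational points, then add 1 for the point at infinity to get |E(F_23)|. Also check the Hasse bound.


Affine points = {(0, 3), (0, 20), (3, 2), (3, 21), (5, 2), (5, 21), (6, 0), (7, 3), (7, 20), (10, 6), (10, 17), (15, 2), (15, 21), (16, 3), (16, 20), (17, 8), (17, 15), (19, 7), (19, 16)}; affine count = 19; |E(F_23)| = 20.

Discriminant check: Δ ∝ 4a³ + 27b² = 4·20³ + 27·9² = 4·8000 + 27·81 ≡ 9 (mod 23). Nonzero ⇒ E is nonsingular.
For each x ∈ F_23, compute rhs = x³ + 20·x + 9 mod 23, then count y ∈ F_23 with y² ≡ rhs.
  x = 0: rhs = 9, matching y values: 3, 20 (2 points).
  x = 1: rhs = 7, matching y values: none (0 points).
  x = 2: rhs = 11, matching y values: none (0 points).
  x = 3: rhs = 4, matching y values: 2, 21 (2 points).
  x = 4: rhs = 15, matching y values: none (0 points).
  x = 5: rhs = 4, matching y values: 2, 21 (2 points).
  x = 6: rhs = 0, matching y values: 0 (1 points).
  x = 7: rhs = 9, matching y values: 3, 20 (2 points).
  x = 8: rhs = 14, matching y values: none (0 points).
  x = 9: rhs = 21, matching y values: none (0 points).
  x = 10: rhs = 13, matching y values: 6, 17 (2 points).
  x = 11: rhs = 19, matching y values: none (0 points).
  x = 12: rhs = 22, matching y values: none (0 points).
  x = 13: rhs = 5, matching y values: none (0 points).
  x = 14: rhs = 20, matching y values: none (0 points).
  x = 15: rhs = 4, matching y values: 2, 21 (2 points).
  x = 16: rhs = 9, matching y values: 3, 20 (2 points).
  x = 17: rhs = 18, matching y values: 8, 15 (2 points).
  x = 18: rhs = 14, matching y values: none (0 points).
  x = 19: rhs = 3, matching y values: 7, 16 (2 points).
  x = 20: rhs = 14, matching y values: none (0 points).
  x = 21: rhs = 7, matching y values: none (0 points).
  x = 22: rhs = 11, matching y values: none (0 points).
Total affine count: 19.
Full point count |E(F_23)| = 19 + 1 = 20.
Hasse bound: |20 − (23+1)| = |-4| = 4 ≤ 2√23 ≈ 9.5917 ✓.


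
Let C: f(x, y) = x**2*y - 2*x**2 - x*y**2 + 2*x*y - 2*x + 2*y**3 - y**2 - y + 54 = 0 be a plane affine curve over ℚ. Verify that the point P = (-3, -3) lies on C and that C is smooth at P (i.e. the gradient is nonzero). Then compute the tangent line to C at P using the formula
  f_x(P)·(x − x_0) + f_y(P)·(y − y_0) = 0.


Tangent line at P: 13*x + 44*y + 171 = 0.

Step 1: f(-3, -3) = 0, so P lies on C.
Step 2: partial derivatives
  f_x(x, y) = 2*x*y - 4*x - y**2 + 2*y - 2, f_y(x, y) = x**2 - 2*x*y + 2*x + 6*y**2 - 2*y - 1.
  f_x(P) = 13, f_y(P) = 44 (gradient nonzero, so P is smooth).
Step 3: tangent line at P: 13·(x − -3) + 44·(y − -3) = 0.
Expanding: 13*x + 44*y + 171 = 0.
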